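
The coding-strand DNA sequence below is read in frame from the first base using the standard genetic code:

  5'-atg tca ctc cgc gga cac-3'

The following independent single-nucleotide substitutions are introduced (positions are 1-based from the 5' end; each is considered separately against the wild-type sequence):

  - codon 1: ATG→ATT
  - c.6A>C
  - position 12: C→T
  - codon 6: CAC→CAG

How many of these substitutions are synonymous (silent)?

2

Codon 1: ATG (Met) → ATT (Ile) — missense.
Codon 2: TCA (Ser) → TCC (Ser) — synonymous.
Codon 4: CGC (Arg) → CGT (Arg) — synonymous.
Codon 6: CAC (His) → CAG (Gln) — missense.
Synonymous: 2 of 4.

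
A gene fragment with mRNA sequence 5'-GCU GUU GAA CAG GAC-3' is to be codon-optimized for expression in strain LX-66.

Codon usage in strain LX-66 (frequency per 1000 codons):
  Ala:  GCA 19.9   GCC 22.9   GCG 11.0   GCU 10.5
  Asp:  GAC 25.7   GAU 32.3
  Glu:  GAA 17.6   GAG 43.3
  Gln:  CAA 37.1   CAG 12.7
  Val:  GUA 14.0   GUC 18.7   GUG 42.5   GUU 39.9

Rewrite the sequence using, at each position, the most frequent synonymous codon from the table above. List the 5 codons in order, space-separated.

GCC GUG GAG CAA GAU

Codon 1 (Ala): best is GCC at 22.9.
Codon 2 (Val): best is GUG at 42.5.
Codon 3 (Glu): best is GAG at 43.3.
Codon 4 (Gln): best is CAA at 37.1.
Codon 5 (Asp): best is GAU at 32.3.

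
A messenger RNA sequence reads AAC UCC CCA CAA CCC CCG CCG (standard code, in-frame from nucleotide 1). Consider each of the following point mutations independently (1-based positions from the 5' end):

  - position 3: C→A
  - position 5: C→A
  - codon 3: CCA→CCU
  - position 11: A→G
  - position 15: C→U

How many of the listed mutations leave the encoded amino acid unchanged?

2

Codon 1: AAC (Asn) → AAA (Lys) — missense.
Codon 2: UCC (Ser) → UAC (Tyr) — missense.
Codon 3: CCA (Pro) → CCU (Pro) — synonymous.
Codon 4: CAA (Gln) → CGA (Arg) — missense.
Codon 5: CCC (Pro) → CCU (Pro) — synonymous.
Synonymous: 2 of 5.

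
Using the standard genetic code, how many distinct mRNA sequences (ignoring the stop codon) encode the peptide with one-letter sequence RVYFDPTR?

Arg: 6 codons.
Val: 4 codons.
Tyr: 2 codons.
Phe: 2 codons.
Asp: 2 codons.
Pro: 4 codons.
Thr: 4 codons.
Arg: 6 codons.
6 × 4 × 2 × 2 × 2 × 4 × 4 × 6 = 18432.

18432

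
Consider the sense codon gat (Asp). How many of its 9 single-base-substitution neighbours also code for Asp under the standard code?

1

Position 1: none → 0 synonymous.
Position 2: none → 0 synonymous.
Position 3: GAC → 1 synonymous.
Total: 0 + 0 + 1 = 1.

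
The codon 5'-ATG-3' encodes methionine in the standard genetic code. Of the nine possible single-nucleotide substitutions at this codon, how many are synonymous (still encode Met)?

0

Position 1: none → 0 synonymous.
Position 2: none → 0 synonymous.
Position 3: none → 0 synonymous.
Total: 0 + 0 + 0 = 0.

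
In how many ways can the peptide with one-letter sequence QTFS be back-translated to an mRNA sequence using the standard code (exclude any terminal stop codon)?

Gln: 2 codons.
Thr: 4 codons.
Phe: 2 codons.
Ser: 6 codons.
2 × 4 × 2 × 6 = 96.

96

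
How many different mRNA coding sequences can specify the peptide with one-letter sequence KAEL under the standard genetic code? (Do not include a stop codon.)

96

Lys: 2 codons.
Ala: 4 codons.
Glu: 2 codons.
Leu: 6 codons.
2 × 4 × 2 × 6 = 96.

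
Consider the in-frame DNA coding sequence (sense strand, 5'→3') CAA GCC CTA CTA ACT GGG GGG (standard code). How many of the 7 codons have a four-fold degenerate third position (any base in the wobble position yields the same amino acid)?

6

Codon 1 CAA (Gln): third position 2-fold.
Codon 2 GCC (Ala): third position 4-fold.
Codon 3 CTA (Leu): third position 4-fold.
Codon 4 CTA (Leu): third position 4-fold.
Codon 5 ACT (Thr): third position 4-fold.
Codon 6 GGG (Gly): third position 4-fold.
Codon 7 GGG (Gly): third position 4-fold.
Four-fold degenerate third positions: 6.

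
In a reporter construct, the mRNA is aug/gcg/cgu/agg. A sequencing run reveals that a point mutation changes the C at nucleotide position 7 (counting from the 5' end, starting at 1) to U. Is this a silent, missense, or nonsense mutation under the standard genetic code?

missense

Position 7 falls in codon 3: CGU → Arg.
After the substitution the codon is UGU → Cys.
Arg ≠ Cys, so this is a missense mutation.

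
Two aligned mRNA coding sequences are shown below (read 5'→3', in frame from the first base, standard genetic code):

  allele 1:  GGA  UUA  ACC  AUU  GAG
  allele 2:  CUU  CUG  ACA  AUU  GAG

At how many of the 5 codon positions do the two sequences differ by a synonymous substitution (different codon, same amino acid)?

2

Codon 1: GGA Gly / CUU Leu — nonsynonymous.
Codon 2: UUA Leu / CUG Leu — synonymous.
Codon 3: ACC Thr / ACA Thr — synonymous.
Codon 4: AUU Ile / AUU Ile — identical.
Codon 5: GAG Glu / GAG Glu — identical.
Synonymous differences: 2.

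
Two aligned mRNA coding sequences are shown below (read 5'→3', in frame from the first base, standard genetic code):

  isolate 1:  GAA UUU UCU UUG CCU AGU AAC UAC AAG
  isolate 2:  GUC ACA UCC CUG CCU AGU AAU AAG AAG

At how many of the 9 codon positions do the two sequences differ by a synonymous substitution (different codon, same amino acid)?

3

Codon 1: GAA Glu / GUC Val — nonsynonymous.
Codon 2: UUU Phe / ACA Thr — nonsynonymous.
Codon 3: UCU Ser / UCC Ser — synonymous.
Codon 4: UUG Leu / CUG Leu — synonymous.
Codon 5: CCU Pro / CCU Pro — identical.
Codon 6: AGU Ser / AGU Ser — identical.
Codon 7: AAC Asn / AAU Asn — synonymous.
Codon 8: UAC Tyr / AAG Lys — nonsynonymous.
Codon 9: AAG Lys / AAG Lys — identical.
Synonymous differences: 3.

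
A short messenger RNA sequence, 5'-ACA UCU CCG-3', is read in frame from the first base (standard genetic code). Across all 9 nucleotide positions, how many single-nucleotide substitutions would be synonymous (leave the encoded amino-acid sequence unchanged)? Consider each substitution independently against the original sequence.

9

Codon 1 (ACA, Thr): 3 synonymous substitutions.
Codon 2 (UCU, Ser): 3 synonymous substitutions.
Codon 3 (CCG, Pro): 3 synonymous substitutions.
Total: 3 + 3 + 3 = 9.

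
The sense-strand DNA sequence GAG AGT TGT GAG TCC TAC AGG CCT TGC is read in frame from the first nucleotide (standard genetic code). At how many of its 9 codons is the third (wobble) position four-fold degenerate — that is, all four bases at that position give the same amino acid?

Codon 1 GAG (Glu): third position 2-fold.
Codon 2 AGT (Ser): third position 2-fold.
Codon 3 TGT (Cys): third position 2-fold.
Codon 4 GAG (Glu): third position 2-fold.
Codon 5 TCC (Ser): third position 4-fold.
Codon 6 TAC (Tyr): third position 2-fold.
Codon 7 AGG (Arg): third position 2-fold.
Codon 8 CCT (Pro): third position 4-fold.
Codon 9 TGC (Cys): third position 2-fold.
Four-fold degenerate third positions: 2.

2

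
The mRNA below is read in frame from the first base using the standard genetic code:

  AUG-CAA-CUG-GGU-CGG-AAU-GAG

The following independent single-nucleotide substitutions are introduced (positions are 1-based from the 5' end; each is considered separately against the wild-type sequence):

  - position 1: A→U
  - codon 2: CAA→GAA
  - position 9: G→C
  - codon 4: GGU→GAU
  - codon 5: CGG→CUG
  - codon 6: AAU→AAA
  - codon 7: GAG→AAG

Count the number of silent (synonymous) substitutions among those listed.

1

Codon 1: AUG (Met) → UUG (Leu) — missense.
Codon 2: CAA (Gln) → GAA (Glu) — missense.
Codon 3: CUG (Leu) → CUC (Leu) — synonymous.
Codon 4: GGU (Gly) → GAU (Asp) — missense.
Codon 5: CGG (Arg) → CUG (Leu) — missense.
Codon 6: AAU (Asn) → AAA (Lys) — missense.
Codon 7: GAG (Glu) → AAG (Lys) — missense.
Synonymous: 1 of 7.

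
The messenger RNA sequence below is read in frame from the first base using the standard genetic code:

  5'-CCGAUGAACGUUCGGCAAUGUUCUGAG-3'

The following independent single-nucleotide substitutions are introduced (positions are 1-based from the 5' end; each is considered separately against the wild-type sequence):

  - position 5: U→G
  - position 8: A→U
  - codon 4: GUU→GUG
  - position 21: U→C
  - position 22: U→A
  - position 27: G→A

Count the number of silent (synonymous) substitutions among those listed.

Codon 2: AUG (Met) → AGG (Arg) — missense.
Codon 3: AAC (Asn) → AUC (Ile) — missense.
Codon 4: GUU (Val) → GUG (Val) — synonymous.
Codon 7: UGU (Cys) → UGC (Cys) — synonymous.
Codon 8: UCU (Ser) → ACU (Thr) — missense.
Codon 9: GAG (Glu) → GAA (Glu) — synonymous.
Synonymous: 3 of 6.

3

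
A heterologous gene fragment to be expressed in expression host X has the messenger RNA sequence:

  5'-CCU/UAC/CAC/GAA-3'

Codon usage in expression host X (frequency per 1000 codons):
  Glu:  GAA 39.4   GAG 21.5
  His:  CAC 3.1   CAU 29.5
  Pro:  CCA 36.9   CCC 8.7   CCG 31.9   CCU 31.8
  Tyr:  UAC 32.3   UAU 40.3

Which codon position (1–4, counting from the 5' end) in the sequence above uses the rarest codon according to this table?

Codon 1 CCU (Pro): 31.8 per 1000.
Codon 2 UAC (Tyr): 32.3 per 1000.
Codon 3 CAC (His): 3.1 per 1000.
Codon 4 GAA (Glu): 39.4 per 1000.
Lowest frequency is 3.1 at codon 3.

3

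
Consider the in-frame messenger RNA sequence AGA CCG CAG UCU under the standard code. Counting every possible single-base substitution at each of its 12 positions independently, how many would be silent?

Codon 1 (AGA, Arg): 2 synonymous substitutions.
Codon 2 (CCG, Pro): 3 synonymous substitutions.
Codon 3 (CAG, Gln): 1 synonymous substitution.
Codon 4 (UCU, Ser): 3 synonymous substitutions.
Total: 2 + 3 + 1 + 3 = 9.

9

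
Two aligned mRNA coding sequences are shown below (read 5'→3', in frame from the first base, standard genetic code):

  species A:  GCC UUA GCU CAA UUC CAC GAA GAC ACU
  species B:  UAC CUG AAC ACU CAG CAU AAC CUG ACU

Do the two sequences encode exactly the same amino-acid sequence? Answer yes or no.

no

Codon 1: GCC Ala / UAC Tyr — nonsynonymous.
Codon 2: UUA Leu / CUG Leu — synonymous.
Codon 3: GCU Ala / AAC Asn — nonsynonymous.
Codon 4: CAA Gln / ACU Thr — nonsynonymous.
Codon 5: UUC Phe / CAG Gln — nonsynonymous.
Codon 6: CAC His / CAU His — synonymous.
Codon 7: GAA Glu / AAC Asn — nonsynonymous.
Codon 8: GAC Asp / CUG Leu — nonsynonymous.
Codon 9: ACU Thr / ACU Thr — identical.
Nonsynonymous differences: 6 → different protein.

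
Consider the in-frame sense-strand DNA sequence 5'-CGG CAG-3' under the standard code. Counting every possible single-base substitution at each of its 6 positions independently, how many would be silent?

5

Codon 1 (CGG, Arg): 4 synonymous substitutions.
Codon 2 (CAG, Gln): 1 synonymous substitution.
Total: 4 + 1 = 5.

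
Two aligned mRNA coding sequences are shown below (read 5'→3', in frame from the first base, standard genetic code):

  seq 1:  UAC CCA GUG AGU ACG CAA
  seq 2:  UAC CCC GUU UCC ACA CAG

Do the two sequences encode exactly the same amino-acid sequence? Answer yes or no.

yes

Codon 1: UAC Tyr / UAC Tyr — identical.
Codon 2: CCA Pro / CCC Pro — synonymous.
Codon 3: GUG Val / GUU Val — synonymous.
Codon 4: AGU Ser / UCC Ser — synonymous.
Codon 5: ACG Thr / ACA Thr — synonymous.
Codon 6: CAA Gln / CAG Gln — synonymous.
Nonsynonymous differences: 0 → same protein.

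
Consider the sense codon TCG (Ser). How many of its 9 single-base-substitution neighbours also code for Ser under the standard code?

Position 1: none → 0 synonymous.
Position 2: none → 0 synonymous.
Position 3: TCT, TCC, TCA → 3 synonymous.
Total: 0 + 0 + 3 = 3.

3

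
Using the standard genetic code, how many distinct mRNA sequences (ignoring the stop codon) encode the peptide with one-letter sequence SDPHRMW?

576

Ser: 6 codons.
Asp: 2 codons.
Pro: 4 codons.
His: 2 codons.
Arg: 6 codons.
Met: 1 codon.
Trp: 1 codon.
6 × 2 × 4 × 2 × 6 × 1 × 1 = 576.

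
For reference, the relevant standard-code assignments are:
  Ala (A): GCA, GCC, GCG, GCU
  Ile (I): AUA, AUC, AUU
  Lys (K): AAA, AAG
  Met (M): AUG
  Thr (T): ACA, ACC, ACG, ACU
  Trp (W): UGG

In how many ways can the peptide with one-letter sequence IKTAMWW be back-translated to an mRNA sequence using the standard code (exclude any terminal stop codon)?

Ile: 3 codons.
Lys: 2 codons.
Thr: 4 codons.
Ala: 4 codons.
Met: 1 codon.
Trp: 1 codon.
Trp: 1 codon.
3 × 2 × 4 × 4 × 1 × 1 × 1 = 96.

96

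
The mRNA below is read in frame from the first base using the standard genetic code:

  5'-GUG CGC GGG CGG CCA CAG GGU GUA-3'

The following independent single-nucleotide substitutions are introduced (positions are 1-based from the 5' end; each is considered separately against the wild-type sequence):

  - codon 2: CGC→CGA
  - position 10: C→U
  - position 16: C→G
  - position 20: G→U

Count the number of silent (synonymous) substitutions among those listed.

1

Codon 2: CGC (Arg) → CGA (Arg) — synonymous.
Codon 4: CGG (Arg) → UGG (Trp) — missense.
Codon 6: CAG (Gln) → GAG (Glu) — missense.
Codon 7: GGU (Gly) → GUU (Val) — missense.
Synonymous: 1 of 4.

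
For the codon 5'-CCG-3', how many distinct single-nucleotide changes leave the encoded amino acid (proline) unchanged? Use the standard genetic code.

Position 1: none → 0 synonymous.
Position 2: none → 0 synonymous.
Position 3: CCU, CCC, CCA → 3 synonymous.
Total: 0 + 0 + 3 = 3.

3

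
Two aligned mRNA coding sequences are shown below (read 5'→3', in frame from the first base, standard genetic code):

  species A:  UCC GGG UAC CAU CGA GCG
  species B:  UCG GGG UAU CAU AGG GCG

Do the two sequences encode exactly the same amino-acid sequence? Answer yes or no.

yes

Codon 1: UCC Ser / UCG Ser — synonymous.
Codon 2: GGG Gly / GGG Gly — identical.
Codon 3: UAC Tyr / UAU Tyr — synonymous.
Codon 4: CAU His / CAU His — identical.
Codon 5: CGA Arg / AGG Arg — synonymous.
Codon 6: GCG Ala / GCG Ala — identical.
Nonsynonymous differences: 0 → same protein.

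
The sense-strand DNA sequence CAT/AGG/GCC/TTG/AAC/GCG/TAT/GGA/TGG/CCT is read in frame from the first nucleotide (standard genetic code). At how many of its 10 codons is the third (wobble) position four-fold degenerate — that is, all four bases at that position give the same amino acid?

Codon 1 CAT (His): third position 2-fold.
Codon 2 AGG (Arg): third position 2-fold.
Codon 3 GCC (Ala): third position 4-fold.
Codon 4 TTG (Leu): third position 2-fold.
Codon 5 AAC (Asn): third position 2-fold.
Codon 6 GCG (Ala): third position 4-fold.
Codon 7 TAT (Tyr): third position 2-fold.
Codon 8 GGA (Gly): third position 4-fold.
Codon 9 TGG (Trp): third position 1-fold.
Codon 10 CCT (Pro): third position 4-fold.
Four-fold degenerate third positions: 4.

4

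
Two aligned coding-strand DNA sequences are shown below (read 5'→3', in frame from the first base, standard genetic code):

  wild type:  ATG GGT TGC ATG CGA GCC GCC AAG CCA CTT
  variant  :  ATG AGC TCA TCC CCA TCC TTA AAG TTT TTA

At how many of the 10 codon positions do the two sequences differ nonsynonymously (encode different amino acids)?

7

Codon 1: ATG Met / ATG Met — identical.
Codon 2: GGT Gly / AGC Ser — nonsynonymous.
Codon 3: TGC Cys / TCA Ser — nonsynonymous.
Codon 4: ATG Met / TCC Ser — nonsynonymous.
Codon 5: CGA Arg / CCA Pro — nonsynonymous.
Codon 6: GCC Ala / TCC Ser — nonsynonymous.
Codon 7: GCC Ala / TTA Leu — nonsynonymous.
Codon 8: AAG Lys / AAG Lys — identical.
Codon 9: CCA Pro / TTT Phe — nonsynonymous.
Codon 10: CTT Leu / TTA Leu — synonymous.
Nonsynonymous differences: 7.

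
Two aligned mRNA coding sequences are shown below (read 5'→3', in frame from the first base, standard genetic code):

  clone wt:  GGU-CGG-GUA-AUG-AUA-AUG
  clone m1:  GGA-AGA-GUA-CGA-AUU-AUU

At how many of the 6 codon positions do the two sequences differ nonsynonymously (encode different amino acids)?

Codon 1: GGU Gly / GGA Gly — synonymous.
Codon 2: CGG Arg / AGA Arg — synonymous.
Codon 3: GUA Val / GUA Val — identical.
Codon 4: AUG Met / CGA Arg — nonsynonymous.
Codon 5: AUA Ile / AUU Ile — synonymous.
Codon 6: AUG Met / AUU Ile — nonsynonymous.
Nonsynonymous differences: 2.

2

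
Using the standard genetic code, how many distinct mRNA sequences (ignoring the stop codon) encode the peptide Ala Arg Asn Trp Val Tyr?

Ala: 4 codons.
Arg: 6 codons.
Asn: 2 codons.
Trp: 1 codon.
Val: 4 codons.
Tyr: 2 codons.
4 × 6 × 2 × 1 × 4 × 2 = 384.

384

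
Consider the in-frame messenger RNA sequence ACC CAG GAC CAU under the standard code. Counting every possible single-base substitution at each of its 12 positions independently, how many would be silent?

6

Codon 1 (ACC, Thr): 3 synonymous substitutions.
Codon 2 (CAG, Gln): 1 synonymous substitution.
Codon 3 (GAC, Asp): 1 synonymous substitution.
Codon 4 (CAU, His): 1 synonymous substitution.
Total: 3 + 1 + 1 + 1 = 6.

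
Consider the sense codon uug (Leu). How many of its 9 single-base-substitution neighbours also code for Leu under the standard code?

2

Position 1: CUG → 1 synonymous.
Position 2: none → 0 synonymous.
Position 3: UUA → 1 synonymous.
Total: 1 + 0 + 1 = 2.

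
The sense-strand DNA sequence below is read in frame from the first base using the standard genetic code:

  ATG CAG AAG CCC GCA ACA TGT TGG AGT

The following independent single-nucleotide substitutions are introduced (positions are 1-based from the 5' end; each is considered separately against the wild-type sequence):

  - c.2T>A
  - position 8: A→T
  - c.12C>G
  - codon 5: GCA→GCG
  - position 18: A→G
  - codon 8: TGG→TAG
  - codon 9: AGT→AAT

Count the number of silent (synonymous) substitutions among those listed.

3

Codon 1: ATG (Met) → AAG (Lys) — missense.
Codon 3: AAG (Lys) → ATG (Met) — missense.
Codon 4: CCC (Pro) → CCG (Pro) — synonymous.
Codon 5: GCA (Ala) → GCG (Ala) — synonymous.
Codon 6: ACA (Thr) → ACG (Thr) — synonymous.
Codon 8: TGG (Trp) → TAG (Stop) — nonsense.
Codon 9: AGT (Ser) → AAT (Asn) — missense.
Synonymous: 3 of 7.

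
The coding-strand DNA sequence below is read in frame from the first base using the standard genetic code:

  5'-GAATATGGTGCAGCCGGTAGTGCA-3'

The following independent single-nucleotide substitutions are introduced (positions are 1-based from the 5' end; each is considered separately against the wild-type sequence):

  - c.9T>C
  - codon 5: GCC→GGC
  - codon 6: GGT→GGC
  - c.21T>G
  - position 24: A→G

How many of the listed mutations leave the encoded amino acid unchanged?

3

Codon 3: GGT (Gly) → GGC (Gly) — synonymous.
Codon 5: GCC (Ala) → GGC (Gly) — missense.
Codon 6: GGT (Gly) → GGC (Gly) — synonymous.
Codon 7: AGT (Ser) → AGG (Arg) — missense.
Codon 8: GCA (Ala) → GCG (Ala) — synonymous.
Synonymous: 3 of 5.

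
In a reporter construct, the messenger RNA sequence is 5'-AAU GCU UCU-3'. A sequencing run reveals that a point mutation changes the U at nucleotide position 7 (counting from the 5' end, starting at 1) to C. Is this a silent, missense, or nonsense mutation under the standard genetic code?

Position 7 falls in codon 3: UCU → Ser.
After the substitution the codon is CCU → Pro.
Ser ≠ Pro, so this is a missense mutation.

missense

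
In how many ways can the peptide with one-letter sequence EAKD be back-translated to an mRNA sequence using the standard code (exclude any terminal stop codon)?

Glu: 2 codons.
Ala: 4 codons.
Lys: 2 codons.
Asp: 2 codons.
2 × 4 × 2 × 2 = 32.

32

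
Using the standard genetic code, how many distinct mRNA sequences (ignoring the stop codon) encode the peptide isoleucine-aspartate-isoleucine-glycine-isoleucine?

Ile: 3 codons.
Asp: 2 codons.
Ile: 3 codons.
Gly: 4 codons.
Ile: 3 codons.
3 × 2 × 3 × 4 × 3 = 216.

216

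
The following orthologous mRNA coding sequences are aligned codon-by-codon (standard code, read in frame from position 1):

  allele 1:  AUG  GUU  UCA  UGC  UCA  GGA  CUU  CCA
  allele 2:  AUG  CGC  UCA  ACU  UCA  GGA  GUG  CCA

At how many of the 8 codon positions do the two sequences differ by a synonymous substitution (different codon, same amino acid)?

0

Codon 1: AUG Met / AUG Met — identical.
Codon 2: GUU Val / CGC Arg — nonsynonymous.
Codon 3: UCA Ser / UCA Ser — identical.
Codon 4: UGC Cys / ACU Thr — nonsynonymous.
Codon 5: UCA Ser / UCA Ser — identical.
Codon 6: GGA Gly / GGA Gly — identical.
Codon 7: CUU Leu / GUG Val — nonsynonymous.
Codon 8: CCA Pro / CCA Pro — identical.
Synonymous differences: 0.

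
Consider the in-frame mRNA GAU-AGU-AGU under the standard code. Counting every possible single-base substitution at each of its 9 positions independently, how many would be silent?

Codon 1 (GAU, Asp): 1 synonymous substitution.
Codon 2 (AGU, Ser): 1 synonymous substitution.
Codon 3 (AGU, Ser): 1 synonymous substitution.
Total: 1 + 1 + 1 = 3.

3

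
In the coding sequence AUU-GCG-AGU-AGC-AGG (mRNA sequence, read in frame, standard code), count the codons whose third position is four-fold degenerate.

1

Codon 1 AUU (Ile): third position 3-fold.
Codon 2 GCG (Ala): third position 4-fold.
Codon 3 AGU (Ser): third position 2-fold.
Codon 4 AGC (Ser): third position 2-fold.
Codon 5 AGG (Arg): third position 2-fold.
Four-fold degenerate third positions: 1.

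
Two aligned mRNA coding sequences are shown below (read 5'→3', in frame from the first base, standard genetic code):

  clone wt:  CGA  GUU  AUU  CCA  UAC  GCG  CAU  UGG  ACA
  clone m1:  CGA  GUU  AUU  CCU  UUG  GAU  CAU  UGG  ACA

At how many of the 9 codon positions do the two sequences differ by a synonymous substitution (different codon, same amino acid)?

1

Codon 1: CGA Arg / CGA Arg — identical.
Codon 2: GUU Val / GUU Val — identical.
Codon 3: AUU Ile / AUU Ile — identical.
Codon 4: CCA Pro / CCU Pro — synonymous.
Codon 5: UAC Tyr / UUG Leu — nonsynonymous.
Codon 6: GCG Ala / GAU Asp — nonsynonymous.
Codon 7: CAU His / CAU His — identical.
Codon 8: UGG Trp / UGG Trp — identical.
Codon 9: ACA Thr / ACA Thr — identical.
Synonymous differences: 1.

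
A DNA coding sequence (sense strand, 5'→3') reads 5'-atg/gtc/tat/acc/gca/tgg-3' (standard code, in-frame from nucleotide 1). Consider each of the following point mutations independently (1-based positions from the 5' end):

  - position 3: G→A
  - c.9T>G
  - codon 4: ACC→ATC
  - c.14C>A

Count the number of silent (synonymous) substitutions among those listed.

Codon 1: ATG (Met) → ATA (Ile) — missense.
Codon 3: TAT (Tyr) → TAG (Stop) — nonsense.
Codon 4: ACC (Thr) → ATC (Ile) — missense.
Codon 5: GCA (Ala) → GAA (Glu) — missense.
Synonymous: 0 of 4.

0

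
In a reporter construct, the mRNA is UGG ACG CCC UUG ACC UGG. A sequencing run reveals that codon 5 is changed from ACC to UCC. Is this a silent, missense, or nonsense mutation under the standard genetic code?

missense

Position 13 falls in codon 5: ACC → Thr.
After the substitution the codon is UCC → Ser.
Thr ≠ Ser, so this is a missense mutation.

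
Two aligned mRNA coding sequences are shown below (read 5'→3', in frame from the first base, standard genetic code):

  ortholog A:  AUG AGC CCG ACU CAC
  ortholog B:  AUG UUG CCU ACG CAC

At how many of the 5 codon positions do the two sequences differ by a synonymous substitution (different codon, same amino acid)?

2

Codon 1: AUG Met / AUG Met — identical.
Codon 2: AGC Ser / UUG Leu — nonsynonymous.
Codon 3: CCG Pro / CCU Pro — synonymous.
Codon 4: ACU Thr / ACG Thr — synonymous.
Codon 5: CAC His / CAC His — identical.
Synonymous differences: 2.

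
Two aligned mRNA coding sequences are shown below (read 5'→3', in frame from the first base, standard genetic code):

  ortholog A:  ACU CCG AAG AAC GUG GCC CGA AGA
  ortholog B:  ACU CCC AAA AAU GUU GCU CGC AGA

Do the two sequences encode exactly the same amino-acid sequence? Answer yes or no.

Codon 1: ACU Thr / ACU Thr — identical.
Codon 2: CCG Pro / CCC Pro — synonymous.
Codon 3: AAG Lys / AAA Lys — synonymous.
Codon 4: AAC Asn / AAU Asn — synonymous.
Codon 5: GUG Val / GUU Val — synonymous.
Codon 6: GCC Ala / GCU Ala — synonymous.
Codon 7: CGA Arg / CGC Arg — synonymous.
Codon 8: AGA Arg / AGA Arg — identical.
Nonsynonymous differences: 0 → same protein.

yes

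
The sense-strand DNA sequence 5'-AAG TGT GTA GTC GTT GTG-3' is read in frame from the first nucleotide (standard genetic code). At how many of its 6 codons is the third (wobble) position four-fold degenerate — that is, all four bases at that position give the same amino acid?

4

Codon 1 AAG (Lys): third position 2-fold.
Codon 2 TGT (Cys): third position 2-fold.
Codon 3 GTA (Val): third position 4-fold.
Codon 4 GTC (Val): third position 4-fold.
Codon 5 GTT (Val): third position 4-fold.
Codon 6 GTG (Val): third position 4-fold.
Four-fold degenerate third positions: 4.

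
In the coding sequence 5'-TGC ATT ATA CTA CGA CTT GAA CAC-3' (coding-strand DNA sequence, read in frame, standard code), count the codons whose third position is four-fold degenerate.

Codon 1 TGC (Cys): third position 2-fold.
Codon 2 ATT (Ile): third position 3-fold.
Codon 3 ATA (Ile): third position 3-fold.
Codon 4 CTA (Leu): third position 4-fold.
Codon 5 CGA (Arg): third position 4-fold.
Codon 6 CTT (Leu): third position 4-fold.
Codon 7 GAA (Glu): third position 2-fold.
Codon 8 CAC (His): third position 2-fold.
Four-fold degenerate third positions: 3.

3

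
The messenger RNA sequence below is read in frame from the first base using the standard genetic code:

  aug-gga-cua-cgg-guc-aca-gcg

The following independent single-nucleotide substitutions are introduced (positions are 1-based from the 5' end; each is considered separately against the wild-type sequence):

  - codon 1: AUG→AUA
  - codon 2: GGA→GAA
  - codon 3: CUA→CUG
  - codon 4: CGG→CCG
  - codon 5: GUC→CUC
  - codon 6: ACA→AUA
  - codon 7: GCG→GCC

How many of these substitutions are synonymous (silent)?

Codon 1: AUG (Met) → AUA (Ile) — missense.
Codon 2: GGA (Gly) → GAA (Glu) — missense.
Codon 3: CUA (Leu) → CUG (Leu) — synonymous.
Codon 4: CGG (Arg) → CCG (Pro) — missense.
Codon 5: GUC (Val) → CUC (Leu) — missense.
Codon 6: ACA (Thr) → AUA (Ile) — missense.
Codon 7: GCG (Ala) → GCC (Ala) — synonymous.
Synonymous: 2 of 7.

2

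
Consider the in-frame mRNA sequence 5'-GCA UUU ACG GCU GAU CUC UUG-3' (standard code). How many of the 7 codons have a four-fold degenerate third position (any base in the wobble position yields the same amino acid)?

Codon 1 GCA (Ala): third position 4-fold.
Codon 2 UUU (Phe): third position 2-fold.
Codon 3 ACG (Thr): third position 4-fold.
Codon 4 GCU (Ala): third position 4-fold.
Codon 5 GAU (Asp): third position 2-fold.
Codon 6 CUC (Leu): third position 4-fold.
Codon 7 UUG (Leu): third position 2-fold.
Four-fold degenerate third positions: 4.

4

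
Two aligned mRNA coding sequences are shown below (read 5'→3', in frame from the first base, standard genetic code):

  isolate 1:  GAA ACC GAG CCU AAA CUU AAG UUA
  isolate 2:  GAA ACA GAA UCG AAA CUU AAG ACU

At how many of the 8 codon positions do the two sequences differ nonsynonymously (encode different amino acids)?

2

Codon 1: GAA Glu / GAA Glu — identical.
Codon 2: ACC Thr / ACA Thr — synonymous.
Codon 3: GAG Glu / GAA Glu — synonymous.
Codon 4: CCU Pro / UCG Ser — nonsynonymous.
Codon 5: AAA Lys / AAA Lys — identical.
Codon 6: CUU Leu / CUU Leu — identical.
Codon 7: AAG Lys / AAG Lys — identical.
Codon 8: UUA Leu / ACU Thr — nonsynonymous.
Nonsynonymous differences: 2.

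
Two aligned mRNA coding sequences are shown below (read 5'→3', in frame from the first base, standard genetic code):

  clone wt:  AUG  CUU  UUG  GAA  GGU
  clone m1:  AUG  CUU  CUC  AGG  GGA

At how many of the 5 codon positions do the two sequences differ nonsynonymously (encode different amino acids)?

Codon 1: AUG Met / AUG Met — identical.
Codon 2: CUU Leu / CUU Leu — identical.
Codon 3: UUG Leu / CUC Leu — synonymous.
Codon 4: GAA Glu / AGG Arg — nonsynonymous.
Codon 5: GGU Gly / GGA Gly — synonymous.
Nonsynonymous differences: 1.

1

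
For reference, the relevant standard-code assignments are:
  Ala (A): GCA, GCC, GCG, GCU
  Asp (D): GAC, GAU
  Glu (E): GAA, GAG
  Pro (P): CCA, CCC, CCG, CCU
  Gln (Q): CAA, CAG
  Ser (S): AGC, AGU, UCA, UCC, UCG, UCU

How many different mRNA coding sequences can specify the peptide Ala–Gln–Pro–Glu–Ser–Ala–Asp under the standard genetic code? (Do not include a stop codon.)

Ala: 4 codons.
Gln: 2 codons.
Pro: 4 codons.
Glu: 2 codons.
Ser: 6 codons.
Ala: 4 codons.
Asp: 2 codons.
4 × 2 × 4 × 2 × 6 × 4 × 2 = 3072.

3072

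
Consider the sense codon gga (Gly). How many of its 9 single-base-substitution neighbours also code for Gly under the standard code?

Position 1: none → 0 synonymous.
Position 2: none → 0 synonymous.
Position 3: GGU, GGC, GGG → 3 synonymous.
Total: 0 + 0 + 3 = 3.

3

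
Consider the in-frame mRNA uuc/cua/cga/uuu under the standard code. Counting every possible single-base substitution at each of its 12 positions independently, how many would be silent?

Codon 1 (UUC, Phe): 1 synonymous substitution.
Codon 2 (CUA, Leu): 4 synonymous substitutions.
Codon 3 (CGA, Arg): 4 synonymous substitutions.
Codon 4 (UUU, Phe): 1 synonymous substitution.
Total: 1 + 4 + 4 + 1 = 10.

10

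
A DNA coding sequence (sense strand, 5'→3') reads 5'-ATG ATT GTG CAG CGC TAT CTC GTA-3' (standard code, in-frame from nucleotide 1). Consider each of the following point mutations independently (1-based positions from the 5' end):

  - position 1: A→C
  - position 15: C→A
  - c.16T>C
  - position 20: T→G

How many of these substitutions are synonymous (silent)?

Codon 1: ATG (Met) → CTG (Leu) — missense.
Codon 5: CGC (Arg) → CGA (Arg) — synonymous.
Codon 6: TAT (Tyr) → CAT (His) — missense.
Codon 7: CTC (Leu) → CGC (Arg) — missense.
Synonymous: 1 of 4.

1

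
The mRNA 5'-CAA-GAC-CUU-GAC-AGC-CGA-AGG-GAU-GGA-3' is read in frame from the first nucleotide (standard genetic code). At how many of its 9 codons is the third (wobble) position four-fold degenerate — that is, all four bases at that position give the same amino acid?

Codon 1 CAA (Gln): third position 2-fold.
Codon 2 GAC (Asp): third position 2-fold.
Codon 3 CUU (Leu): third position 4-fold.
Codon 4 GAC (Asp): third position 2-fold.
Codon 5 AGC (Ser): third position 2-fold.
Codon 6 CGA (Arg): third position 4-fold.
Codon 7 AGG (Arg): third position 2-fold.
Codon 8 GAU (Asp): third position 2-fold.
Codon 9 GGA (Gly): third position 4-fold.
Four-fold degenerate third positions: 3.

3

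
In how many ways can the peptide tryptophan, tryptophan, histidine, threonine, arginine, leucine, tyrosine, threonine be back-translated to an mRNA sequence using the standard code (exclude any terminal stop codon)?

Trp: 1 codon.
Trp: 1 codon.
His: 2 codons.
Thr: 4 codons.
Arg: 6 codons.
Leu: 6 codons.
Tyr: 2 codons.
Thr: 4 codons.
1 × 1 × 2 × 4 × 6 × 6 × 2 × 4 = 2304.

2304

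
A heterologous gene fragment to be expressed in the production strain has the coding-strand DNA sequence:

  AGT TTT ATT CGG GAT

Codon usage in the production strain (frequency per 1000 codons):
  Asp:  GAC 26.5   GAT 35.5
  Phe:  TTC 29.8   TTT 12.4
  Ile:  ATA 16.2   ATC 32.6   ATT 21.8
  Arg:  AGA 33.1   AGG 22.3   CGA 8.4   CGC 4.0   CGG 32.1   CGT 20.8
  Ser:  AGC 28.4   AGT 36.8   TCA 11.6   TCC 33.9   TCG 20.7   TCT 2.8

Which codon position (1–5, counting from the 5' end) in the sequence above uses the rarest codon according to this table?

Codon 1 AGT (Ser): 36.8 per 1000.
Codon 2 TTT (Phe): 12.4 per 1000.
Codon 3 ATT (Ile): 21.8 per 1000.
Codon 4 CGG (Arg): 32.1 per 1000.
Codon 5 GAT (Asp): 35.5 per 1000.
Lowest frequency is 12.4 at codon 2.

2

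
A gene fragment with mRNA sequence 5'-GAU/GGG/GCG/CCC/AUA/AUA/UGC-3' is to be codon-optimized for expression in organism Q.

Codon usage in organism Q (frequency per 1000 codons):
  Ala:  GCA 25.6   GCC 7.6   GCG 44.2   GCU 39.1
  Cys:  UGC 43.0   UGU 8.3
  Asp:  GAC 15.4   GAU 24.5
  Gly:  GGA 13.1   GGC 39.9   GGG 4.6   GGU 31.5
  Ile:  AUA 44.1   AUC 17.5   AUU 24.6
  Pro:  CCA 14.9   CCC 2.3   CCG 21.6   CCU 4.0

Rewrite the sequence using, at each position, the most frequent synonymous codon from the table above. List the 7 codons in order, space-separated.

Codon 1 (Asp): best is GAU at 24.5.
Codon 2 (Gly): best is GGC at 39.9.
Codon 3 (Ala): best is GCG at 44.2.
Codon 4 (Pro): best is CCG at 21.6.
Codon 5 (Ile): best is AUA at 44.1.
Codon 6 (Ile): best is AUA at 44.1.
Codon 7 (Cys): best is UGC at 43.0.

GAU GGC GCG CCG AUA AUA UGC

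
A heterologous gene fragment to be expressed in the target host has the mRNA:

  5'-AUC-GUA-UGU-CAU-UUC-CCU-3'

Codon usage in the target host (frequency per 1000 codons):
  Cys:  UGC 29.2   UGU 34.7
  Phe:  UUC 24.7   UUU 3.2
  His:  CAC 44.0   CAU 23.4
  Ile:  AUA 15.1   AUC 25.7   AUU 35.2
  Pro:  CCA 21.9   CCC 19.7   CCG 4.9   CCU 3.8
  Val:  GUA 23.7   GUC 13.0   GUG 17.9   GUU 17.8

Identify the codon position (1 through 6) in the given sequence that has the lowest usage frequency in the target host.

Codon 1 AUC (Ile): 25.7 per 1000.
Codon 2 GUA (Val): 23.7 per 1000.
Codon 3 UGU (Cys): 34.7 per 1000.
Codon 4 CAU (His): 23.4 per 1000.
Codon 5 UUC (Phe): 24.7 per 1000.
Codon 6 CCU (Pro): 3.8 per 1000.
Lowest frequency is 3.8 at codon 6.

6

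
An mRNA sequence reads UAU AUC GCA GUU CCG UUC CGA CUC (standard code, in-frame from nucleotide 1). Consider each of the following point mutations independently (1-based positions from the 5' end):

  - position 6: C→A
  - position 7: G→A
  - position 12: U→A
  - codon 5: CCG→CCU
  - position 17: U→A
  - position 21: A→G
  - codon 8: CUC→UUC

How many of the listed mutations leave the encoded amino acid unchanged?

4

Codon 2: AUC (Ile) → AUA (Ile) — synonymous.
Codon 3: GCA (Ala) → ACA (Thr) — missense.
Codon 4: GUU (Val) → GUA (Val) — synonymous.
Codon 5: CCG (Pro) → CCU (Pro) — synonymous.
Codon 6: UUC (Phe) → UAC (Tyr) — missense.
Codon 7: CGA (Arg) → CGG (Arg) — synonymous.
Codon 8: CUC (Leu) → UUC (Phe) — missense.
Synonymous: 4 of 7.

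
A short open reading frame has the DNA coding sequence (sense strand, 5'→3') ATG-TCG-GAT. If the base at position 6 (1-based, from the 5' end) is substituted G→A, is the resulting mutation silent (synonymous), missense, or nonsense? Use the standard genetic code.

Position 6 falls in codon 2: TCG → Ser.
After the substitution the codon is TCA → Ser.
Both encode Ser, so the change is synonymous.

silent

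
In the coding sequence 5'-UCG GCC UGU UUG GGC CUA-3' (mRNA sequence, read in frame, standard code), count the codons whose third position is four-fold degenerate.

Codon 1 UCG (Ser): third position 4-fold.
Codon 2 GCC (Ala): third position 4-fold.
Codon 3 UGU (Cys): third position 2-fold.
Codon 4 UUG (Leu): third position 2-fold.
Codon 5 GGC (Gly): third position 4-fold.
Codon 6 CUA (Leu): third position 4-fold.
Four-fold degenerate third positions: 4.

4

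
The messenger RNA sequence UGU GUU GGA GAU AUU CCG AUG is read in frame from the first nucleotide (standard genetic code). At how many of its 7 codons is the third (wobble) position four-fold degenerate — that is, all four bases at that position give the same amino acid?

Codon 1 UGU (Cys): third position 2-fold.
Codon 2 GUU (Val): third position 4-fold.
Codon 3 GGA (Gly): third position 4-fold.
Codon 4 GAU (Asp): third position 2-fold.
Codon 5 AUU (Ile): third position 3-fold.
Codon 6 CCG (Pro): third position 4-fold.
Codon 7 AUG (Met): third position 1-fold.
Four-fold degenerate third positions: 3.

3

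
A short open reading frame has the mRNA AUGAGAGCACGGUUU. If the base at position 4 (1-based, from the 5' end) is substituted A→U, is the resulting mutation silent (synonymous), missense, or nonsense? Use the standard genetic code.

Position 4 falls in codon 2: AGA → Arg.
After the substitution the codon is UGA → Stop.
The new codon is a stop codon, so this is a nonsense mutation.

nonsense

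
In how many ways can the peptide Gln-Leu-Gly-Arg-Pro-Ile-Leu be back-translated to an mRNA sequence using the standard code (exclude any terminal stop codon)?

Gln: 2 codons.
Leu: 6 codons.
Gly: 4 codons.
Arg: 6 codons.
Pro: 4 codons.
Ile: 3 codons.
Leu: 6 codons.
2 × 6 × 4 × 6 × 4 × 3 × 6 = 20736.

20736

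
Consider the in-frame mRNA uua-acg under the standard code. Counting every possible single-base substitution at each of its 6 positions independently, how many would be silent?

Codon 1 (UUA, Leu): 2 synonymous substitutions.
Codon 2 (ACG, Thr): 3 synonymous substitutions.
Total: 2 + 3 = 5.

5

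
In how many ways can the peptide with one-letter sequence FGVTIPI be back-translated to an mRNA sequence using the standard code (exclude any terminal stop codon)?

Phe: 2 codons.
Gly: 4 codons.
Val: 4 codons.
Thr: 4 codons.
Ile: 3 codons.
Pro: 4 codons.
Ile: 3 codons.
2 × 4 × 4 × 4 × 3 × 4 × 3 = 4608.

4608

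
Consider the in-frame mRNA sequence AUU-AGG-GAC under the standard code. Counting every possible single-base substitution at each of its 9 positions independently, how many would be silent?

5

Codon 1 (AUU, Ile): 2 synonymous substitutions.
Codon 2 (AGG, Arg): 2 synonymous substitutions.
Codon 3 (GAC, Asp): 1 synonymous substitution.
Total: 2 + 2 + 1 = 5.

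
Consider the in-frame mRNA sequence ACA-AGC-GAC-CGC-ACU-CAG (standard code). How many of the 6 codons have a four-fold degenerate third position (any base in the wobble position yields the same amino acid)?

Codon 1 ACA (Thr): third position 4-fold.
Codon 2 AGC (Ser): third position 2-fold.
Codon 3 GAC (Asp): third position 2-fold.
Codon 4 CGC (Arg): third position 4-fold.
Codon 5 ACU (Thr): third position 4-fold.
Codon 6 CAG (Gln): third position 2-fold.
Four-fold degenerate third positions: 3.

3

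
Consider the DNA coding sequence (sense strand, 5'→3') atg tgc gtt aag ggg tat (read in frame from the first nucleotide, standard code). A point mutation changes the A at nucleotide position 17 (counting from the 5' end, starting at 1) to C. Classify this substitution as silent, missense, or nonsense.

Position 17 falls in codon 6: TAT → Tyr.
After the substitution the codon is TCT → Ser.
Tyr ≠ Ser, so this is a missense mutation.

missense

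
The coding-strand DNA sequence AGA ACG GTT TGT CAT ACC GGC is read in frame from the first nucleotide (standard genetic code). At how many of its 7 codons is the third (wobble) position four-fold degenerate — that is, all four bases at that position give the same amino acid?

Codon 1 AGA (Arg): third position 2-fold.
Codon 2 ACG (Thr): third position 4-fold.
Codon 3 GTT (Val): third position 4-fold.
Codon 4 TGT (Cys): third position 2-fold.
Codon 5 CAT (His): third position 2-fold.
Codon 6 ACC (Thr): third position 4-fold.
Codon 7 GGC (Gly): third position 4-fold.
Four-fold degenerate third positions: 4.

4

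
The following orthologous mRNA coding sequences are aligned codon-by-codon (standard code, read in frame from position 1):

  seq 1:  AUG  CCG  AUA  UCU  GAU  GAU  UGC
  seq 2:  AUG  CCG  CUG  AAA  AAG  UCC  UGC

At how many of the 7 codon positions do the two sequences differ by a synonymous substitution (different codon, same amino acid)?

Codon 1: AUG Met / AUG Met — identical.
Codon 2: CCG Pro / CCG Pro — identical.
Codon 3: AUA Ile / CUG Leu — nonsynonymous.
Codon 4: UCU Ser / AAA Lys — nonsynonymous.
Codon 5: GAU Asp / AAG Lys — nonsynonymous.
Codon 6: GAU Asp / UCC Ser — nonsynonymous.
Codon 7: UGC Cys / UGC Cys — identical.
Synonymous differences: 0.

0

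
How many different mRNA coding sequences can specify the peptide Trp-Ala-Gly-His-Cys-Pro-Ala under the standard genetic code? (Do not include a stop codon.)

1024

Trp: 1 codon.
Ala: 4 codons.
Gly: 4 codons.
His: 2 codons.
Cys: 2 codons.
Pro: 4 codons.
Ala: 4 codons.
1 × 4 × 4 × 2 × 2 × 4 × 4 = 1024.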